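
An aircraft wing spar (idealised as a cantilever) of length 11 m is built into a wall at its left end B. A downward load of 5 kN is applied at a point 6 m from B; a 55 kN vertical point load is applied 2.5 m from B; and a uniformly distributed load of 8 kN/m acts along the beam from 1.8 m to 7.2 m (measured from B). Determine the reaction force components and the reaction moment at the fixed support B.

B_x = 0, B_y = 103.2 kN, M_B = 361.9 kN·m

Resultant of the distributed load: 8 × 5.4 = 43.2 kN at 4.5 m from B.
ΣF_x = 0: B_x = 0.
ΣF_y = 0: B_y − 5 − 55 − 8·5.4 = 0 → B_y = 103.2 kN.
ΣM about B: M_B − 5·6 − 55·2.5 − (8·5.4)·4.5 = 0 → M_B = 361.9 kN·m.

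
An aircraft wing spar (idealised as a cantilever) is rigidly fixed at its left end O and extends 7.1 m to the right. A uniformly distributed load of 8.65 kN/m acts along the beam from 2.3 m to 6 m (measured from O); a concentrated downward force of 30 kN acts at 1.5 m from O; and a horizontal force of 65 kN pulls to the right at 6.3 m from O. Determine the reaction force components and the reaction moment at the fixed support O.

Resultant of the distributed load: 8.65 × 3.7 = 32.005 kN at 4.15 m from O.
ΣF_x = 0: O_x + 65 = 0 → O_x = -65.00 kN.
ΣF_y = 0: O_y − 8.65·3.7 − 30 = 0 → O_y = 62.01 kN.
ΣM about O: M_O − (8.65·3.7)·4.15 − 30·1.5 = 0 → M_O = 177.8 kN·m.

O_x = -65.00 kN, O_y = 62.01 kN, M_O = 177.8 kN·m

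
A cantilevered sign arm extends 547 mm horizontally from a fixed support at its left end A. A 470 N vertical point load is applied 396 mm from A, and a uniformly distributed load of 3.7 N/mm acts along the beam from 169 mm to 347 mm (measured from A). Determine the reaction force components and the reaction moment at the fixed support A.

Resultant of the distributed load: 3.7 × 178 = 658.6 N at 258 mm from A.
ΣF_x = 0: A_x = 0.
ΣF_y = 0: A_y − 470 − 3.7·178 = 0 → A_y = 1129 N.
ΣM about A: M_A − 470·396 − (3.7·178)·258 = 0 → M_A = 356000 N·mm.

A_x = 0, A_y = 1129 N, M_A = 356000 N·mm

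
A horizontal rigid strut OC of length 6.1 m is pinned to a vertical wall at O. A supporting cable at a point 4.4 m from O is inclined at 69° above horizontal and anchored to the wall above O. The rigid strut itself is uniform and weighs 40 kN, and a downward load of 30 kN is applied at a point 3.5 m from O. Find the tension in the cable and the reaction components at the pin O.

ΣM about O: T·sin69°·4.4 − 40·3.05 − 30·3.5 = 0 → T = 227/(4.4·0.93358) = 55.2614 ≈ 55.26 kN.
ΣF_x = 0: O_x − T·cos69° = 0 → O_x = 55.2614 × 0.358368 = 19.80 kN.
ΣF_y = 0: O_y + T·sin69° − 40 − 30 = 0 → O_y = 70 − 55.2614 × 0.93358 = 18.41 kN.

T = 55.26 kN, O_x = 19.80 kN, O_y = 18.41 kN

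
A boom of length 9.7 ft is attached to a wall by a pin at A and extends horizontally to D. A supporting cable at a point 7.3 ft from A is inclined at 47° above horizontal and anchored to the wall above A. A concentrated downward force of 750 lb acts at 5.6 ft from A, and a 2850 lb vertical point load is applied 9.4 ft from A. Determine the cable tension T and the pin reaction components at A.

T = 5805 lb, A_x = 3959 lb, A_y = -645.2 lb

ΣM about A: T·sin47°·7.3 − 750·5.6 − 2850·9.4 = 0 → T = 30990/(7.3·0.731354) = 5804.58 ≈ 5805 lb.
ΣF_x = 0: A_x − T·cos47° = 0 → A_x = 5804.58 × 0.681998 = 3959 lb.
ΣF_y = 0: A_y + T·sin47° − 750 − 2850 = 0 → A_y = 3600 − 5804.58 × 0.731354 = -645.2 lb.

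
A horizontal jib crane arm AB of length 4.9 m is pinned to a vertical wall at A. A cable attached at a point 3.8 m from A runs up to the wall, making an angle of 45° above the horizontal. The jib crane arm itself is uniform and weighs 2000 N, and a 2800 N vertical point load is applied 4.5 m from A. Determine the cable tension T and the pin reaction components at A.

ΣM about A: T·sin45°·3.8 − 2000·2.45 − 2800·4.5 = 0 → T = 17500/(3.8·0.707107) = 6512.82 ≈ 6513 N.
ΣF_x = 0: A_x − T·cos45° = 0 → A_x = 6512.82 × 0.707107 = 4605 N.
ΣF_y = 0: A_y + T·sin45° − 2000 − 2800 = 0 → A_y = 4800 − 6512.82 × 0.707107 = 194.7 N.

T = 6513 N, A_x = 4605 N, A_y = 194.7 N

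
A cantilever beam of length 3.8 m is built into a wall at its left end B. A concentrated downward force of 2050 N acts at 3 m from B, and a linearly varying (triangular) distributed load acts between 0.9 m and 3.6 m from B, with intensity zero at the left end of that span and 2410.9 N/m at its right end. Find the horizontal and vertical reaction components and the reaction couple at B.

B_x = 0, B_y = 5305 N, M_B = 14940 N·m

Resultant of the triangular load: ½ × 2410.9 × 2.7 = 3254.715 N, acting at 2.7 m from B (one-third of the span from the peak).
ΣF_x = 0: B_x = 0.
ΣF_y = 0: B_y − 2050 − ½·2410.9·2.7 = 0 → B_y = 5305 N.
ΣM about B: M_B − 2050·3 − (½·2410.9·2.7)·2.7 = 0 → M_B = 14940 N·m.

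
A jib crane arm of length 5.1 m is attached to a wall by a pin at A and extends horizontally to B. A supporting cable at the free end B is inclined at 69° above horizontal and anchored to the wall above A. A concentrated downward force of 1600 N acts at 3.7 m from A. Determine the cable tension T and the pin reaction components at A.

ΣM about A: T·sin69°·5.1 − 1600·3.7 = 0 → T = 5920/(5.1·0.93358) = 1243.37 ≈ 1243 N.
ΣF_x = 0: A_x − T·cos69° = 0 → A_x = 1243.37 × 0.358368 = 445.6 N.
ΣF_y = 0: A_y + T·sin69° − 1600 = 0 → A_y = 1600 − 1243.37 × 0.93358 = 439.2 N.

T = 1243 N, A_x = 445.6 N, A_y = 439.2 N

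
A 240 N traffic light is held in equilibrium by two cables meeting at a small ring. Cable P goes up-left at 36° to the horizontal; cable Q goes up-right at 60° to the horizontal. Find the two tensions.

ΣF_x = 0: −T_P·cos36° + T_Q·cos60° = 0 → T_Q = 1.61803·T_P.
ΣF_y = 0: T_P·sin36° + T_Q·sin60° = 240.
Substitute: T_P·(0.587785 + 1.61803·0.866025) = 240 → T_P = 120.661 ≈ 120.7 N.
Then T_Q = 1.61803 × 120.661 = 195.2 N.

T_P = 120.7 N, T_Q = 195.2 N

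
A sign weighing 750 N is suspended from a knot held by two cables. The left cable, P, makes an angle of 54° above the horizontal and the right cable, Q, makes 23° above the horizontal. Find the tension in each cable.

T_P = 708.5 N, T_Q = 452.4 N

ΣF_x = 0: −T_P·cos54° + T_Q·cos23° = 0 → T_Q = 0.638547·T_P.
ΣF_y = 0: T_P·sin54° + T_Q·sin23° = 750.
Substitute: T_P·(0.809017 + 0.638547·0.390731) = 750 → T_P = 708.538 ≈ 708.5 N.
Then T_Q = 0.638547 × 708.538 = 452.4 N.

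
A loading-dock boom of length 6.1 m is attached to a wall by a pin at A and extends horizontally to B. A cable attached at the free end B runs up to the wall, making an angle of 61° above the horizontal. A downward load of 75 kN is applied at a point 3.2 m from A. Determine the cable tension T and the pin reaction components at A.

T = 44.98 kN, A_x = 21.81 kN, A_y = 35.66 kN

ΣM about A: T·sin61°·6.1 − 75·3.2 = 0 → T = 240/(6.1·0.87462) = 44.9844 ≈ 44.98 kN.
ΣF_x = 0: A_x − T·cos61° = 0 → A_x = 44.9844 × 0.48481 = 21.81 kN.
ΣF_y = 0: A_y + T·sin61° − 75 = 0 → A_y = 75 − 44.9844 × 0.87462 = 35.66 kN.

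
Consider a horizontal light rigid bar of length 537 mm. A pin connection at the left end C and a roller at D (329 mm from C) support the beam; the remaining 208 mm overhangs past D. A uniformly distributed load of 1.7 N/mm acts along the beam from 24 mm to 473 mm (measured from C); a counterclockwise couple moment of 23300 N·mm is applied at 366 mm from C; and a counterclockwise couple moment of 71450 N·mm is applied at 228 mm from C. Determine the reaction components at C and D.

Resultant of the distributed load: 1.7 × 449 = 763.3 N at 248.5 mm from C.
Taking moments about C: D_y·329 − (1.7·449)·248.5 + 23300 + 71450 = 0 → D_y = 94930.05/329 = 288.541 ≈ 288.5 N.
ΣF_y = 0: C_y + 288.541 − 1.7·449 = 0 → C_y = 474.8 N.
ΣF_x = 0: no horizontal applied forces, so C_x = 0.

C_x = 0, C_y = 474.8 N, D_y = 288.5 N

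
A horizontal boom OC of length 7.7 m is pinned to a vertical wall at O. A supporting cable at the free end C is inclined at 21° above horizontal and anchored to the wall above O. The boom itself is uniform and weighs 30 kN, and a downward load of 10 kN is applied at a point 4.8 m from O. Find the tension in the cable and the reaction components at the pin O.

ΣM about O: T·sin21°·7.7 − 30·3.85 − 10·4.8 = 0 → T = 163.5/(7.7·0.358368) = 59.2513 ≈ 59.25 kN.
ΣF_x = 0: O_x − T·cos21° = 0 → O_x = 59.2513 × 0.93358 = 55.32 kN.
ΣF_y = 0: O_y + T·sin21° − 30 − 10 = 0 → O_y = 40 − 59.2513 × 0.358368 = 18.77 kN.

T = 59.25 kN, O_x = 55.32 kN, O_y = 18.77 kN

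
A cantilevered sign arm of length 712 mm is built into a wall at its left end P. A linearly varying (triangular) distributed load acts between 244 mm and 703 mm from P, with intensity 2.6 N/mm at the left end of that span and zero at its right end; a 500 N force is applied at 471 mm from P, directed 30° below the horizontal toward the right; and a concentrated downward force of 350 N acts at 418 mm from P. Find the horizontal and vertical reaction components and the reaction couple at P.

Resultant of the triangular load: ½ × 2.6 × 459 = 596.7 N, acting at 397 mm from P (one-third of the span from the peak).
ΣF_x = 0: P_x + 500·cos30° = 0 → P_x = -433.0 N.
ΣF_y = 0: P_y − ½·2.6·459 − 500·sin30° − 350 = 0 → P_y = 1197 N.
ΣM about P: M_P − (½·2.6·459)·397 − 500·sin30°·471 − 350·418 = 0 → M_P = 500900 N·mm.

P_x = -433.0 N, P_y = 1197 N, M_P = 500900 N·mm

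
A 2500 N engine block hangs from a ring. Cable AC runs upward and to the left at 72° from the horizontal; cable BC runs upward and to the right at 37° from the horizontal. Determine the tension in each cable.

T_AC = 2112 N, T_BC = 817.1 N

ΣF_x = 0: −T_AC·cos72° + T_BC·cos37° = 0 → T_BC = 0.386931·T_AC.
ΣF_y = 0: T_AC·sin72° + T_BC·sin37° = 2500.
Substitute: T_AC·(0.951057 + 0.386931·0.601815) = 2500 → T_AC = 2111.63 ≈ 2112 N.
Then T_BC = 0.386931 × 2111.63 = 817.1 N.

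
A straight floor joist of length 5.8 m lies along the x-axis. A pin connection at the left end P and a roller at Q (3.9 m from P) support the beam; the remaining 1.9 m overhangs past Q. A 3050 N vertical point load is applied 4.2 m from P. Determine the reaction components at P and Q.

P_x = 0, P_y = -234.6 N, Q_y = 3285 N

ΣM about P: Q_y·3.9 − 3050·4.2 = 0 → Q_y = 12810/3.9 = 3284.62 ≈ 3285 N.
ΣF_y = 0: P_y + 3284.62 − 3050 = 0 → P_y = -234.6 N.
ΣF_x = 0: no horizontal applied forces, so P_x = 0.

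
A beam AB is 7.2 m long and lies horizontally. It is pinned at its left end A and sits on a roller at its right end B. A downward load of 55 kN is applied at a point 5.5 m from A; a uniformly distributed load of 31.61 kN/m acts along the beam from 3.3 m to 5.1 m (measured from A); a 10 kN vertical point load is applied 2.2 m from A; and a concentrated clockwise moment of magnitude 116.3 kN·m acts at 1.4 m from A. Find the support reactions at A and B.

A_x = 0, A_y = 27.49 kN, B_y = 94.41 kN

Resultant of the distributed load: 31.61 × 1.8 = 56.898 kN at 4.2 m from A.
ΣM about A: B_y·7.2 − 55·5.5 − (31.61·1.8)·4.2 − 10·2.2 − 116.3 = 0 → B_y = 679.7716/7.2 = 94.4127 ≈ 94.41 kN.
ΣF_y = 0: A_y + 94.4127 − 55 − 31.61·1.8 − 10 = 0 → A_y = 27.49 kN.
ΣF_x = 0: no horizontal applied forces, so A_x = 0.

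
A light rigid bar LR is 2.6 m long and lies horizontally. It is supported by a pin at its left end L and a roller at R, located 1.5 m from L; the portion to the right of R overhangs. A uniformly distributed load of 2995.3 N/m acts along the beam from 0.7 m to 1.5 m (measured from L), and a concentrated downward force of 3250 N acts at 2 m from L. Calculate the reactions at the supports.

Resultant of the distributed load: 2995.3 × 0.8 = 2396.24 N at 1.1 m from L.
Taking moments about L: R_y·1.5 − (2995.3·0.8)·1.1 − 3250·2 = 0 → R_y = 9135.864/1.5 = 6090.58 ≈ 6091 N.
ΣF_y = 0: L_y + 6090.58 − 2995.3·0.8 − 3250 = 0 → L_y = -444.3 N.
ΣF_x = 0: no horizontal applied forces, so L_x = 0.

L_x = 0, L_y = -444.3 N, R_y = 6091 N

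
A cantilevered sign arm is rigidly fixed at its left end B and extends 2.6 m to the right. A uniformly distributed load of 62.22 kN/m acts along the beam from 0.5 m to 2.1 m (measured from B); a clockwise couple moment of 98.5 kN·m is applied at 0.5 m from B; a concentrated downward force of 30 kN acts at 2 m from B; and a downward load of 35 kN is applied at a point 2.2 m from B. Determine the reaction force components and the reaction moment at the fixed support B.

B_x = 0, B_y = 164.6 kN, M_B = 364.9 kN·m

Resultant of the distributed load: 62.22 × 1.6 = 99.552 kN at 1.3 m from B.
ΣF_x = 0: B_x = 0.
ΣF_y = 0: B_y − 62.22·1.6 − 30 − 35 = 0 → B_y = 164.6 kN.
ΣM about B: M_B − (62.22·1.6)·1.3 − 98.5 − 30·2 − 35·2.2 = 0 → M_B = 364.9 kN·m.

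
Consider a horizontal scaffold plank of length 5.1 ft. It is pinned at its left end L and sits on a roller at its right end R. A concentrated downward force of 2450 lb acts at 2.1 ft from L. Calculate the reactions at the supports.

Taking moments about L: R_y·5.1 − 2450·2.1 = 0 → R_y = 5145/5.1 = 1008.82 ≈ 1009 lb.
ΣF_y = 0: L_y + 1008.82 − 2450 = 0 → L_y = 1441 lb.
ΣF_x = 0: no horizontal applied forces, so L_x = 0.

L_x = 0, L_y = 1441 lb, R_y = 1009 lb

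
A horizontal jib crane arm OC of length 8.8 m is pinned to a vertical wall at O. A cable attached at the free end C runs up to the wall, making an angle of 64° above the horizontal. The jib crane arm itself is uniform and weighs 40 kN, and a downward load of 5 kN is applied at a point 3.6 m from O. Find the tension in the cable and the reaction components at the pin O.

T = 24.53 kN, O_x = 10.75 kN, O_y = 22.95 kN

ΣM about O: T·sin64°·8.8 − 40·4.4 − 5·3.6 = 0 → T = 194/(8.8·0.898794) = 24.5278 ≈ 24.53 kN.
ΣF_x = 0: O_x − T·cos64° = 0 → O_x = 24.5278 × 0.438371 = 10.75 kN.
ΣF_y = 0: O_y + T·sin64° − 40 − 5 = 0 → O_y = 45 − 24.5278 × 0.898794 = 22.95 kN.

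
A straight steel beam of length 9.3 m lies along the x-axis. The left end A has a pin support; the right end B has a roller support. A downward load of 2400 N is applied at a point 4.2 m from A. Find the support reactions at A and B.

A_x = 0, A_y = 1316 N, B_y = 1084 N

Taking moments about A: B_y·9.3 − 2400·4.2 = 0 → B_y = 10080/9.3 = 1083.87 ≈ 1084 N.
ΣF_y = 0: A_y + 1083.87 − 2400 = 0 → A_y = 1316 N.
ΣF_x = 0: no horizontal applied forces, so A_x = 0.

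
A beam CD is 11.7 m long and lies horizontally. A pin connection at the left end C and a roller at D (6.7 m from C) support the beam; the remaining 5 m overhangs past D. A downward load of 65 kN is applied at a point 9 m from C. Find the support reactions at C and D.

C_x = 0, C_y = -22.31 kN, D_y = 87.31 kN

Moments about C: D_y·6.7 − 65·9 = 0 → D_y = 585/6.7 = 87.3134 ≈ 87.31 kN.
ΣF_y = 0: C_y + 87.3134 − 65 = 0 → C_y = -22.31 kN.
ΣF_x = 0: no horizontal applied forces, so C_x = 0.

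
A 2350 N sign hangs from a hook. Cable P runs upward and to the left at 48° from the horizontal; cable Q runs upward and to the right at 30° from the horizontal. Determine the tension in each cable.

ΣF_x = 0: −T_P·cos48° + T_Q·cos30° = 0 → T_Q = 0.772645·T_P.
ΣF_y = 0: T_P·sin48° + T_Q·sin30° = 2350.
Substitute: T_P·(0.743145 + 0.772645·0.5) = 2350 → T_P = 2080.63 ≈ 2081 N.
Then T_Q = 0.772645 × 2080.63 = 1608 N.

T_P = 2081 N, T_Q = 1608 N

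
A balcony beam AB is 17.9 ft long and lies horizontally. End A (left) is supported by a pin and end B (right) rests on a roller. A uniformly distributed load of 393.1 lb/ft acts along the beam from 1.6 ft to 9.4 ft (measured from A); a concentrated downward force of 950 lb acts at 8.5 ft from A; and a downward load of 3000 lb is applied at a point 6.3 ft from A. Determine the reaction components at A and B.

Resultant of the distributed load: 393.1 × 7.8 = 3066.18 lb at 5.5 ft from A.
ΣM about A: B_y·17.9 − (393.1·7.8)·5.5 − 950·8.5 − 3000·6.3 = 0 → B_y = 43838.99/17.9 = 2449.11 ≈ 2449 lb.
ΣF_y = 0: A_y + 2449.11 − 393.1·7.8 − 950 − 3000 = 0 → A_y = 4567 lb.
ΣF_x = 0: no horizontal applied forces, so A_x = 0.

A_x = 0, A_y = 4567 lb, B_y = 2449 lb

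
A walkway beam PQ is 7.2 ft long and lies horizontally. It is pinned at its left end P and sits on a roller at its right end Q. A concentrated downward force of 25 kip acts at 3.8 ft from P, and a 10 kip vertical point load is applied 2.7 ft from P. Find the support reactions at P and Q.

P_x = 0, P_y = 18.06 kip, Q_y = 16.94 kip

Taking moments about P: Q_y·7.2 − 25·3.8 − 10·2.7 = 0 → Q_y = 122/7.2 = 16.9444 ≈ 16.94 kip.
ΣF_y = 0: P_y + 16.9444 − 25 − 10 = 0 → P_y = 18.06 kip.
ΣF_x = 0: no horizontal applied forces, so P_x = 0.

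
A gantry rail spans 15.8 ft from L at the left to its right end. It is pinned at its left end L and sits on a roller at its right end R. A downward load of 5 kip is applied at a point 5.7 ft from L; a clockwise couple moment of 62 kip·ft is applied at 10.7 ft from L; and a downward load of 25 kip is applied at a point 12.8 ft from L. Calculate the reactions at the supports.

L_x = 0, L_y = 4.019 kip, R_y = 25.98 kip

ΣM about L: R_y·15.8 − 5·5.7 − 62 − 25·12.8 = 0 → R_y = 410.5/15.8 = 25.981 ≈ 25.98 kip.
ΣF_y = 0: L_y + 25.981 − 5 − 25 = 0 → L_y = 4.019 kip.
ΣF_x = 0: no horizontal applied forces, so L_x = 0.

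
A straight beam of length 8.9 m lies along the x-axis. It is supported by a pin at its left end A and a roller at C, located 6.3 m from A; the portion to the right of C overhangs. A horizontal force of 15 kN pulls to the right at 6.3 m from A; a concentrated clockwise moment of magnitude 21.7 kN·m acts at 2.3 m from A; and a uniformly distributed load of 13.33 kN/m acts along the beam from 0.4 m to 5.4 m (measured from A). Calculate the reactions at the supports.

Resultant of the distributed load: 13.33 × 5 = 66.65 kN at 2.9 m from A.
ΣM about A: C_y·6.3 − 21.7 − (13.33·5)·2.9 = 0 → C_y = 214.985/6.3 = 34.1246 ≈ 34.12 kN.
ΣF_y = 0: A_y + 34.1246 − 13.33·5 = 0 → A_y = 32.53 kN.
ΣF_x = 0: A_x + 15 = 0 → A_x = -15.00 kN.

A_x = -15.00 kN, A_y = 32.53 kN, C_y = 34.12 kN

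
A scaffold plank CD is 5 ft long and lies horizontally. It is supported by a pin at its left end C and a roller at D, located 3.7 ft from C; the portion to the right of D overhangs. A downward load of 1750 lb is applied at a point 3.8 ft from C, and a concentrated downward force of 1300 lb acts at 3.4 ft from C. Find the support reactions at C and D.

Moments about C: D_y·3.7 − 1750·3.8 − 1300·3.4 = 0 → D_y = 11070/3.7 = 2991.89 ≈ 2992 lb.
ΣF_y = 0: C_y + 2991.89 − 1750 − 1300 = 0 → C_y = 58.11 lb.
ΣF_x = 0: no horizontal applied forces, so C_x = 0.

C_x = 0, C_y = 58.11 lb, D_y = 2992 lb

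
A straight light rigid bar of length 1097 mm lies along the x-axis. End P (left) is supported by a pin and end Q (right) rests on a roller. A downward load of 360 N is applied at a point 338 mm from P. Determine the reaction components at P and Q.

P_x = 0, P_y = 249.1 N, Q_y = 110.9 N

Moments about P: Q_y·1097 − 360·338 = 0 → Q_y = 121680/1097 = 110.921 ≈ 110.9 N.
ΣF_y = 0: P_y + 110.921 − 360 = 0 → P_y = 249.1 N.
ΣF_x = 0: no horizontal applied forces, so P_x = 0.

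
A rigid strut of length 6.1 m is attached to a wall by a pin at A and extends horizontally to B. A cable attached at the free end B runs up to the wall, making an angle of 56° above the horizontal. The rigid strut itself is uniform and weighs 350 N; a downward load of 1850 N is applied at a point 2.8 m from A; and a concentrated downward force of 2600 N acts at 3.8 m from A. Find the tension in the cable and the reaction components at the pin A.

T = 3189 N, A_x = 1783 N, A_y = 2156 N

ΣM about A: T·sin56°·6.1 − 350·3.05 − 1850·2.8 − 2600·3.8 = 0 → T = 16127.5/(6.1·0.829038) = 3189.06 ≈ 3189 N.
ΣF_x = 0: A_x − T·cos56° = 0 → A_x = 3189.06 × 0.559193 = 1783 N.
ΣF_y = 0: A_y + T·sin56° − 350 − 1850 − 2600 = 0 → A_y = 4800 − 3189.06 × 0.829038 = 2156 N.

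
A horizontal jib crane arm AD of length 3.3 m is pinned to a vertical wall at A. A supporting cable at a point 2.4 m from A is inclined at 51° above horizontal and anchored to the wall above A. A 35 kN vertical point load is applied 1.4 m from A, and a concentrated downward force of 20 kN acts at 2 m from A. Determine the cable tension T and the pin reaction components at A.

ΣM about A: T·sin51°·2.4 − 35·1.4 − 20·2 = 0 → T = 89/(2.4·0.777146) = 47.7173 ≈ 47.72 kN.
ΣF_x = 0: A_x − T·cos51° = 0 → A_x = 47.7173 × 0.62932 = 30.03 kN.
ΣF_y = 0: A_y + T·sin51° − 35 − 20 = 0 → A_y = 55 − 47.7173 × 0.777146 = 17.92 kN.

T = 47.72 kN, A_x = 30.03 kN, A_y = 17.92 kN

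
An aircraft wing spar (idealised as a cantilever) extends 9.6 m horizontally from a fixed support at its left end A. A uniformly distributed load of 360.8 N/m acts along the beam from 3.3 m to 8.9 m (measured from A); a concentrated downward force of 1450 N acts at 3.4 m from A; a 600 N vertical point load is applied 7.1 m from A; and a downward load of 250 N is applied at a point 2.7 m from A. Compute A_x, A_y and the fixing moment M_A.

A_x = 0, A_y = 4320 N, M_A = 22190 N·m

Resultant of the distributed load: 360.8 × 5.6 = 2020.48 N at 6.1 m from A.
ΣF_x = 0: A_x = 0.
ΣF_y = 0: A_y − 360.8·5.6 − 1450 − 600 − 250 = 0 → A_y = 4320 N.
ΣM about A: M_A − (360.8·5.6)·6.1 − 1450·3.4 − 600·7.1 − 250·2.7 = 0 → M_A = 22190 N·m.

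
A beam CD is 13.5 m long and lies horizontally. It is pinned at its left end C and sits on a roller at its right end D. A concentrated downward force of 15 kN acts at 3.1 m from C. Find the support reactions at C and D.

C_x = 0, C_y = 11.56 kN, D_y = 3.444 kN

Taking moments about C: D_y·13.5 − 15·3.1 = 0 → D_y = 46.5/13.5 = 3.44444 ≈ 3.444 kN.
ΣF_y = 0: C_y + 3.44444 − 15 = 0 → C_y = 11.56 kN.
ΣF_x = 0: no horizontal applied forces, so C_x = 0.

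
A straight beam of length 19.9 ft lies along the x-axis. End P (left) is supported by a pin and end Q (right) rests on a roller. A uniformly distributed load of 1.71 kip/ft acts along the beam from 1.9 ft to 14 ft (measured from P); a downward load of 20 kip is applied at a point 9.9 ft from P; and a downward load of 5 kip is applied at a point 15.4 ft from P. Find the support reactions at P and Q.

Resultant of the distributed load: 1.71 × 12.1 = 20.691 kip at 7.95 ft from P.
Taking moments about P: Q_y·19.9 − (1.71·12.1)·7.95 − 20·9.9 − 5·15.4 = 0 → Q_y = 439.49345/19.9 = 22.0851 ≈ 22.09 kip.
ΣF_y = 0: P_y + 22.0851 − 1.71·12.1 − 20 − 5 = 0 → P_y = 23.61 kip.
ΣF_x = 0: no horizontal applied forces, so P_x = 0.

P_x = 0, P_y = 23.61 kip, Q_y = 22.09 kip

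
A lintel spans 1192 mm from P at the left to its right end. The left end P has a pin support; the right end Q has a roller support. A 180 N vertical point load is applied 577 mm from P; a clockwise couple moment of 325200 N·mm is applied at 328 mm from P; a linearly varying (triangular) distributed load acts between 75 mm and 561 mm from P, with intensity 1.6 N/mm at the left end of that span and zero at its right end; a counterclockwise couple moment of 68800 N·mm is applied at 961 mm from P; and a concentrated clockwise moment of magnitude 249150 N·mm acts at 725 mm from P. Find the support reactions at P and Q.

P_x = 0, P_y = -19.75 N, Q_y = 588.6 N

Resultant of the triangular load: ½ × 1.6 × 486 = 388.8 N, acting at 237 mm from P (one-third of the span from the peak).
ΣM about P: Q_y·1192 − 180·577 − 325200 − (½·1.6·486)·237 + 68800 − 249150 = 0 → Q_y = 701555.6/1192 = 588.553 ≈ 588.6 N.
ΣF_y = 0: P_y + 588.553 − 180 − ½·1.6·486 = 0 → P_y = -19.75 N.
ΣF_x = 0: no horizontal applied forces, so P_x = 0.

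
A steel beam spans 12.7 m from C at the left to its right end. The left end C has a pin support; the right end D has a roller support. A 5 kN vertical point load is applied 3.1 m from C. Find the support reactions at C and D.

ΣM about C: D_y·12.7 − 5·3.1 = 0 → D_y = 15.5/12.7 = 1.22047 ≈ 1.220 kN.
ΣF_y = 0: C_y + 1.22047 − 5 = 0 → C_y = 3.780 kN.
ΣF_x = 0: no horizontal applied forces, so C_x = 0.

C_x = 0, C_y = 3.780 kN, D_y = 1.220 kN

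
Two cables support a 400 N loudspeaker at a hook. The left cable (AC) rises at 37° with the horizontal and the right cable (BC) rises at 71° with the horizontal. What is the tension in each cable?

ΣF_x = 0: −T_AC·cos37° + T_BC·cos71° = 0 → T_BC = 2.45305·T_AC.
ΣF_y = 0: T_AC·sin37° + T_BC·sin71° = 400.
Substitute: T_AC·(0.601815 + 2.45305·0.945519) = 400 → T_AC = 136.929 ≈ 136.9 N.
Then T_BC = 2.45305 × 136.929 = 335.9 N.

T_AC = 136.9 N, T_BC = 335.9 N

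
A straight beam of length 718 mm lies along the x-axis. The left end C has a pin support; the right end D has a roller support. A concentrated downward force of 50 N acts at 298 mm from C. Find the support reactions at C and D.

Taking moments about C: D_y·718 − 50·298 = 0 → D_y = 14900/718 = 20.7521 ≈ 20.75 N.
ΣF_y = 0: C_y + 20.7521 − 50 = 0 → C_y = 29.25 N.
ΣF_x = 0: no horizontal applied forces, so C_x = 0.

C_x = 0, C_y = 29.25 N, D_y = 20.75 N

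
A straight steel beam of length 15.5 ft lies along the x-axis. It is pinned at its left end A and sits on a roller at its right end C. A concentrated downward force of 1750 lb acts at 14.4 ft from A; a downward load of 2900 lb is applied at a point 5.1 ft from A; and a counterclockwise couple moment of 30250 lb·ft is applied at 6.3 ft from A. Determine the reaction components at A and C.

A_x = 0, A_y = 4022 lb, C_y = 628.4 lb

Moments about A: C_y·15.5 − 1750·14.4 − 2900·5.1 + 30250 = 0 → C_y = 9740/15.5 = 628.387 ≈ 628.4 lb.
ΣF_y = 0: A_y + 628.387 − 1750 − 2900 = 0 → A_y = 4022 lb.
ΣF_x = 0: no horizontal applied forces, so A_x = 0.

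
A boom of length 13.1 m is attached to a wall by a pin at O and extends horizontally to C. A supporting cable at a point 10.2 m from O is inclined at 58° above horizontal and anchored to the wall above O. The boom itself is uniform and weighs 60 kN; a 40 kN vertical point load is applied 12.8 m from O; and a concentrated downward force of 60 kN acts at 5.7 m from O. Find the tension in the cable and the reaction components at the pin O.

ΣM about O: T·sin58°·10.2 − 60·6.55 − 40·12.8 − 60·5.7 = 0 → T = 1247/(10.2·0.848048) = 144.16 ≈ 144.2 kN.
ΣF_x = 0: O_x − T·cos58° = 0 → O_x = 144.16 × 0.529919 = 76.39 kN.
ΣF_y = 0: O_y + T·sin58° − 60 − 40 − 60 = 0 → O_y = 160 − 144.16 × 0.848048 = 37.75 kN.

T = 144.2 kN, O_x = 76.39 kN, O_y = 37.75 kN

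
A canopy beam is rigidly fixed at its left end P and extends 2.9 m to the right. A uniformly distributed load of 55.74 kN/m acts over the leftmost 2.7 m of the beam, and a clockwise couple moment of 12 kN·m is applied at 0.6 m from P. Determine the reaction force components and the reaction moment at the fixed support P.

Resultant of the distributed load: 55.74 × 2.7 = 150.498 kN at 1.35 m from P.
ΣF_x = 0: P_x = 0.
ΣF_y = 0: P_y − 55.74·2.7 = 0 → P_y = 150.5 kN.
ΣM about P: M_P − (55.74·2.7)·1.35 − 12 = 0 → M_P = 215.2 kN·m.

P_x = 0, P_y = 150.5 kN, M_P = 215.2 kN·m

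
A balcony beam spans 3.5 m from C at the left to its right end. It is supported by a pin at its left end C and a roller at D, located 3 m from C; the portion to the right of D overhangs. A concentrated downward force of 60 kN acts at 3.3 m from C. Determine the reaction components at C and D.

Moments about C: D_y·3 − 60·3.3 = 0 → D_y = 198/3 = 66.00 kN.
ΣF_y = 0: C_y + 66 − 60 = 0 → C_y = -6.000 kN.
ΣF_x = 0: no horizontal applied forces, so C_x = 0.

C_x = 0, C_y = -6.000 kN, D_y = 66.00 kN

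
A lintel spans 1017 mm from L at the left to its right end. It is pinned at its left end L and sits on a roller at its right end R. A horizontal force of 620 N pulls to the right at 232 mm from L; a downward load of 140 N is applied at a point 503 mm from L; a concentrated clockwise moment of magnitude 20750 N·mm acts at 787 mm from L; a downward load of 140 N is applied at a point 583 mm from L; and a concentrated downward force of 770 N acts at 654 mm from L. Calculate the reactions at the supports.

L_x = -620.0 N, L_y = 384.9 N, R_y = 665.1 N

ΣM about L: R_y·1017 − 140·503 − 20750 − 140·583 − 770·654 = 0 → R_y = 676370/1017 = 665.064 ≈ 665.1 N.
ΣF_y = 0: L_y + 665.064 − 140 − 140 − 770 = 0 → L_y = 384.9 N.
ΣF_x = 0: L_x + 620 = 0 → L_x = -620.0 N.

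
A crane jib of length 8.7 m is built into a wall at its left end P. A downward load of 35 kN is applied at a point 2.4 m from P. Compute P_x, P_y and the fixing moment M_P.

P_x = 0, P_y = 35.00 kN, M_P = 84.00 kN·m

ΣF_x = 0: P_x = 0.
ΣF_y = 0: P_y − 35 = 0 → P_y = 35.00 kN.
ΣM about P: M_P − 35·2.4 = 0 → M_P = 84.00 kN·m.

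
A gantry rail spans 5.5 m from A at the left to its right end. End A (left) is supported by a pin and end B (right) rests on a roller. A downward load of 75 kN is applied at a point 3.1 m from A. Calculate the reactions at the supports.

ΣM about A: B_y·5.5 − 75·3.1 = 0 → B_y = 232.5/5.5 = 42.2727 ≈ 42.27 kN.
ΣF_y = 0: A_y + 42.2727 − 75 = 0 → A_y = 32.73 kN.
ΣF_x = 0: no horizontal applied forces, so A_x = 0.

A_x = 0, A_y = 32.73 kN, B_y = 42.27 kN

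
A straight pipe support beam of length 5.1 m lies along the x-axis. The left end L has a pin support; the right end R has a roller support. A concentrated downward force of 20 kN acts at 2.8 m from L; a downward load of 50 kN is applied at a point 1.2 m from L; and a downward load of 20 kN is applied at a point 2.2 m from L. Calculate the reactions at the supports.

Taking moments about L: R_y·5.1 − 20·2.8 − 50·1.2 − 20·2.2 = 0 → R_y = 160/5.1 = 31.3725 ≈ 31.37 kN.
ΣF_y = 0: L_y + 31.3725 − 20 − 50 − 20 = 0 → L_y = 58.63 kN.
ΣF_x = 0: no horizontal applied forces, so L_x = 0.

L_x = 0, L_y = 58.63 kN, R_y = 31.37 kN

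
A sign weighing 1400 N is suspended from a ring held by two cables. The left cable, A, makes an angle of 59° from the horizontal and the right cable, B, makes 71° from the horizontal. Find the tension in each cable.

ΣF_x = 0: −T_A·cos59° + T_B·cos71° = 0 → T_B = 1.58197·T_A.
ΣF_y = 0: T_A·sin59° + T_B·sin71° = 1400.
Substitute: T_A·(0.857167 + 1.58197·0.945519) = 1400 → T_A = 594.998 ≈ 595.0 N.
Then T_B = 1.58197 × 594.998 = 941.3 N.

T_A = 595.0 N, T_B = 941.3 N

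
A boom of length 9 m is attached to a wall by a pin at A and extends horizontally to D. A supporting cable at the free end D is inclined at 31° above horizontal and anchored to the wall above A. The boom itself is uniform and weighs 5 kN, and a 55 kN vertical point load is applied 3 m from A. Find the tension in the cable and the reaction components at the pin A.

ΣM about A: T·sin31°·9 − 5·4.5 − 55·3 = 0 → T = 187.5/(9·0.515038) = 40.4501 ≈ 40.45 kN.
ΣF_x = 0: A_x − T·cos31° = 0 → A_x = 40.4501 × 0.857167 = 34.67 kN.
ΣF_y = 0: A_y + T·sin31° − 5 − 55 = 0 → A_y = 60 − 40.4501 × 0.515038 = 39.17 kN.

T = 40.45 kN, A_x = 34.67 kN, A_y = 39.17 kN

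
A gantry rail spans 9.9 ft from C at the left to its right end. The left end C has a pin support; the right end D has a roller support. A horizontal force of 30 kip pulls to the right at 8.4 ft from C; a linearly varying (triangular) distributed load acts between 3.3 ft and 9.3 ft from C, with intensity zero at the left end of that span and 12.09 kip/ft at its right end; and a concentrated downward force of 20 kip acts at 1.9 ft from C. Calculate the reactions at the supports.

C_x = -30.00 kip, C_y = 25.69 kip, D_y = 30.58 kip

Resultant of the triangular load: ½ × 12.09 × 6 = 36.27 kip, acting at 7.3 ft from C (one-third of the span from the peak).
ΣM about C: D_y·9.9 − (½·12.09·6)·7.3 − 20·1.9 = 0 → D_y = 302.771/9.9 = 30.5829 ≈ 30.58 kip.
ΣF_y = 0: C_y + 30.5829 − ½·12.09·6 − 20 = 0 → C_y = 25.69 kip.
ΣF_x = 0: C_x + 30 = 0 → C_x = -30.00 kip.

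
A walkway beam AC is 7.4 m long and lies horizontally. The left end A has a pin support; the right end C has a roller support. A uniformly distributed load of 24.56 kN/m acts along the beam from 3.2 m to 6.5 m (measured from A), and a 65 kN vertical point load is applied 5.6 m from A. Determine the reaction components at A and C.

A_x = 0, A_y = 43.74 kN, C_y = 102.3 kN

Resultant of the distributed load: 24.56 × 3.3 = 81.048 kN at 4.85 m from A.
ΣM about A: C_y·7.4 − (24.56·3.3)·4.85 − 65·5.6 = 0 → C_y = 757.0828/7.4 = 102.308 ≈ 102.3 kN.
ΣF_y = 0: A_y + 102.308 − 24.56·3.3 − 65 = 0 → A_y = 43.74 kN.
ΣF_x = 0: no horizontal applied forces, so A_x = 0.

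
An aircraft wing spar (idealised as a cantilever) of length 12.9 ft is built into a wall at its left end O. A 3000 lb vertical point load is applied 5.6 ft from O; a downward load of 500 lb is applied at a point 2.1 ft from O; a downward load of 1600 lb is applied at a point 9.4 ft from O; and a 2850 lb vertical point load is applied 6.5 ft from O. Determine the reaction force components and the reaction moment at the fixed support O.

O_x = 0, O_y = 7950 lb, M_O = 51420 lb·ft

ΣF_x = 0: O_x = 0.
ΣF_y = 0: O_y − 3000 − 500 − 1600 − 2850 = 0 → O_y = 7950 lb.
ΣM about O: M_O − 3000·5.6 − 500·2.1 − 1600·9.4 − 2850·6.5 = 0 → M_O = 51420 lb·ft.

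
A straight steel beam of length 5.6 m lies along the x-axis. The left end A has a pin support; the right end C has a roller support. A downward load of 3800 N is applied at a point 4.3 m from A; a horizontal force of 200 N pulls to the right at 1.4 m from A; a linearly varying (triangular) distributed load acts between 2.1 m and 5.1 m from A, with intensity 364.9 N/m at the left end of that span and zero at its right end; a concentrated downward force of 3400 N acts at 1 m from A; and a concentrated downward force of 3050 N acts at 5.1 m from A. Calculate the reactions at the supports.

Resultant of the triangular load: ½ × 364.9 × 3 = 547.35 N, acting at 3.1 m from A (one-third of the span from the peak).
Moments about A: C_y·5.6 − 3800·4.3 − (½·364.9·3)·3.1 − 3400·1 − 3050·5.1 = 0 → C_y = 36991.785/5.6 = 6605.68 ≈ 6606 N.
ΣF_y = 0: A_y + 6605.68 − 3800 − ½·364.9·3 − 3400 − 3050 = 0 → A_y = 4192 N.
ΣF_x = 0: A_x + 200 = 0 → A_x = -200.0 N.

A_x = -200.0 N, A_y = 4192 N, C_y = 6606 N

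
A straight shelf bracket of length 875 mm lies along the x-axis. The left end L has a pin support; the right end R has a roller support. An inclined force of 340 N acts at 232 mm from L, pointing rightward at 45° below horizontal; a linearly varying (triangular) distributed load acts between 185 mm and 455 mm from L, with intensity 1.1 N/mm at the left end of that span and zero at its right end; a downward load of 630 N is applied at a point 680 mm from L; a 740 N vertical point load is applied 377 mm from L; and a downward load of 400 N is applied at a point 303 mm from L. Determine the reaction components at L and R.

Resultant of the triangular load: ½ × 1.1 × 270 = 148.5 N, acting at 275 mm from L (one-third of the span from the peak).
ΣM about L: R_y·875 − 340·sin45°·232 − (½·1.1·270)·275 − 630·680 − 740·377 − 400·303 = 0 → R_y = 925194/875 = 1057.36 ≈ 1057 N.
ΣF_y = 0: L_y + 1057.36 − 340·sin45° − ½·1.1·270 − 630 − 740 − 400 = 0 → L_y = 1102 N.
ΣF_x = 0: L_x + 340·cos45° = 0 → L_x = -240.4 N.

L_x = -240.4 N, L_y = 1102 N, R_y = 1057 N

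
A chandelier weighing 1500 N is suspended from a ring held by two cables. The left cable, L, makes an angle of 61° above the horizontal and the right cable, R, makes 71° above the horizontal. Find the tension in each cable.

T_L = 657.1 N, T_R = 978.6 N

ΣF_x = 0: −T_L·cos61° + T_R·cos71° = 0 → T_R = 1.48912·T_L.
ΣF_y = 0: T_L·sin61° + T_R·sin71° = 1500.
Substitute: T_L·(0.87462 + 1.48912·0.945519) = 1500 → T_L = 657.142 ≈ 657.1 N.
Then T_R = 1.48912 × 657.142 = 978.6 N.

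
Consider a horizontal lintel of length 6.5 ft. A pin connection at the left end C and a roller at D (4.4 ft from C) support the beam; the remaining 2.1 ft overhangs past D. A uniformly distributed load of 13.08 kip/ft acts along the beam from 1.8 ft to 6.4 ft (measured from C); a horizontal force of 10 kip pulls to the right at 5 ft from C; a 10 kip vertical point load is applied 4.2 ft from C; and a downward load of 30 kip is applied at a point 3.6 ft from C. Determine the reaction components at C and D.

C_x = -10.00 kip, C_y = 10.01 kip, D_y = 90.16 kip

Resultant of the distributed load: 13.08 × 4.6 = 60.168 kip at 4.1 ft from C.
Moments about C: D_y·4.4 − (13.08·4.6)·4.1 − 10·4.2 − 30·3.6 = 0 → D_y = 396.6888/4.4 = 90.1565 ≈ 90.16 kip.
ΣF_y = 0: C_y + 90.1565 − 13.08·4.6 − 10 − 30 = 0 → C_y = 10.01 kip.
ΣF_x = 0: C_x + 10 = 0 → C_x = -10.00 kip.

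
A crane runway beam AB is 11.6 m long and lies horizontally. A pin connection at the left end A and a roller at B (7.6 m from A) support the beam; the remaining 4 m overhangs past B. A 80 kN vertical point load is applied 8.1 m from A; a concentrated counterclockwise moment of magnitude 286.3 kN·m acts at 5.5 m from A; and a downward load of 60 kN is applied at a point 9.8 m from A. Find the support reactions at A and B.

A_x = 0, A_y = 15.04 kN, B_y = 125.0 kN

ΣM about A: B_y·7.6 − 80·8.1 + 286.3 − 60·9.8 = 0 → B_y = 949.7/7.6 = 124.961 ≈ 125.0 kN.
ΣF_y = 0: A_y + 124.961 − 80 − 60 = 0 → A_y = 15.04 kN.
ΣF_x = 0: no horizontal applied forces, so A_x = 0.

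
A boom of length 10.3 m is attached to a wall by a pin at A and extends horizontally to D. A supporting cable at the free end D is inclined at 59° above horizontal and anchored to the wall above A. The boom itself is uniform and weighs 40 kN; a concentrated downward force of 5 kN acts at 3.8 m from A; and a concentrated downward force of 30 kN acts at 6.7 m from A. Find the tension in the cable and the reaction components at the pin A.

ΣM about A: T·sin59°·10.3 − 40·5.15 − 5·3.8 − 30·6.7 = 0 → T = 426/(10.3·0.857167) = 48.2511 ≈ 48.25 kN.
ΣF_x = 0: A_x − T·cos59° = 0 → A_x = 48.2511 × 0.515038 = 24.85 kN.
ΣF_y = 0: A_y + T·sin59° − 40 − 5 − 30 = 0 → A_y = 75 − 48.2511 × 0.857167 = 33.64 kN.

T = 48.25 kN, A_x = 24.85 kN, A_y = 33.64 kN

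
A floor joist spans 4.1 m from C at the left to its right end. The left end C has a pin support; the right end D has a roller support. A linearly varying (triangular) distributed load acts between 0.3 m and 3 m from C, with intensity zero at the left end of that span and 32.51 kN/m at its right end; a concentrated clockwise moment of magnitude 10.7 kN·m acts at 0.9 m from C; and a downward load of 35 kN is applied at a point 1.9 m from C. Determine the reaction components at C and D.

Resultant of the triangular load: ½ × 32.51 × 2.7 = 43.8885 kN, acting at 2.1 m from C (one-third of the span from the peak).
Moments about C: D_y·4.1 − (½·32.51·2.7)·2.1 − 10.7 − 35·1.9 = 0 → D_y = 169.36585/4.1 = 41.3087 ≈ 41.31 kN.
ΣF_y = 0: C_y + 41.3087 − ½·32.51·2.7 − 35 = 0 → C_y = 37.58 kN.
ΣF_x = 0: no horizontal applied forces, so C_x = 0.

C_x = 0, C_y = 37.58 kN, D_y = 41.31 kN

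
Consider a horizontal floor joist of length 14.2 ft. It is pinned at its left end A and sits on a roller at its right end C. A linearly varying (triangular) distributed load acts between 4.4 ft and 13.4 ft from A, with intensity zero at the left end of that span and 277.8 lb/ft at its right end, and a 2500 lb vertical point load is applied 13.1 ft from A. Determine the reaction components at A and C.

A_x = 0, A_y = 528.2 lb, C_y = 3222 lb

Resultant of the triangular load: ½ × 277.8 × 9 = 1250.1 lb, acting at 10.4 ft from A (one-third of the span from the peak).
ΣM about A: C_y·14.2 − (½·277.8·9)·10.4 − 2500·13.1 = 0 → C_y = 45751.04/14.2 = 3221.9 ≈ 3222 lb.
ΣF_y = 0: A_y + 3221.9 − ½·277.8·9 − 2500 = 0 → A_y = 528.2 lb.
ΣF_x = 0: no horizontal applied forces, so A_x = 0.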